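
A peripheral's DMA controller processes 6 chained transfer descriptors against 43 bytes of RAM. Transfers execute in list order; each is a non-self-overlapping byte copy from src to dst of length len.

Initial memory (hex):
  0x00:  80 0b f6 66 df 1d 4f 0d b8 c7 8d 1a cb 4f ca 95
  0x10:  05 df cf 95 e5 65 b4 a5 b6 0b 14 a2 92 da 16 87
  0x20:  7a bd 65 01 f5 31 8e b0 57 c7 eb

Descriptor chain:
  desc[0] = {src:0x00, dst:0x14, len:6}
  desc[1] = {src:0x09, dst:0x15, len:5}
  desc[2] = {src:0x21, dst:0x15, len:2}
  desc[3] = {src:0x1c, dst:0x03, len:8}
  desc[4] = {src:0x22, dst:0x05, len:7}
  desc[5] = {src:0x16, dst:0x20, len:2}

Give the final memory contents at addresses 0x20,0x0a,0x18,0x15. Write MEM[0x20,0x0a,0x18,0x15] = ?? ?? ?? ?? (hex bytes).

D0: mem[0x14..0x19] <- [80 0b f6 66 df 1d]
D1: mem[0x15..0x19] <- [c7 8d 1a cb 4f]
D2: mem[0x15..0x16] <- [bd 65]
D3: mem[0x03..0x0a] <- [92 da 16 87 7a bd 65 01]
D4: mem[0x05..0x0b] <- [65 01 f5 31 8e b0 57]
D5: mem[0x20..0x21] <- [65 1a]
query mem[0x20]=0x65, mem[0x0a]=0xb0, mem[0x18]=0xcb, mem[0x15]=0xbd

MEM[0x20,0x0a,0x18,0x15] = 65 b0 cb bd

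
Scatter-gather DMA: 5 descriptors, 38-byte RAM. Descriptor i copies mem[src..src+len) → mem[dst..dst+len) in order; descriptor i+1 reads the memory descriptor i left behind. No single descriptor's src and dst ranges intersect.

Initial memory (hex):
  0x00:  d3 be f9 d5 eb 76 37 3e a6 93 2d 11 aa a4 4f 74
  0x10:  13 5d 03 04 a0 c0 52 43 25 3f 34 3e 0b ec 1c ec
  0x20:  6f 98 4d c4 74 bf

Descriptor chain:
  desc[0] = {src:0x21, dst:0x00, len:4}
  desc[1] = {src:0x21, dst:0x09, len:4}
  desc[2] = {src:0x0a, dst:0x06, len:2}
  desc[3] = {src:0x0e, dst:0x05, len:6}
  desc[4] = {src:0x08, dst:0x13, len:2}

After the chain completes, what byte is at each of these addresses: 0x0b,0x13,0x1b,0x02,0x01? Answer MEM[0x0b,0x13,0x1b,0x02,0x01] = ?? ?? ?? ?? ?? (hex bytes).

MEM[0x0b,0x13,0x1b,0x02,0x01] = c4 5d 3e c4 4d

  after D0: wrote 4B at 0x00 = 984dc474
  after D1: wrote 4B at 0x09 = 984dc474
  after D2: wrote 2B at 0x06 = 4dc4
  after D3: wrote 6B at 0x05 = 4f74135d0304
  after D4: wrote 2B at 0x13 = 5d03
query mem[0x0b]=0xc4, mem[0x13]=0x5d, mem[0x1b]=0x3e, mem[0x02]=0xc4, mem[0x01]=0x4d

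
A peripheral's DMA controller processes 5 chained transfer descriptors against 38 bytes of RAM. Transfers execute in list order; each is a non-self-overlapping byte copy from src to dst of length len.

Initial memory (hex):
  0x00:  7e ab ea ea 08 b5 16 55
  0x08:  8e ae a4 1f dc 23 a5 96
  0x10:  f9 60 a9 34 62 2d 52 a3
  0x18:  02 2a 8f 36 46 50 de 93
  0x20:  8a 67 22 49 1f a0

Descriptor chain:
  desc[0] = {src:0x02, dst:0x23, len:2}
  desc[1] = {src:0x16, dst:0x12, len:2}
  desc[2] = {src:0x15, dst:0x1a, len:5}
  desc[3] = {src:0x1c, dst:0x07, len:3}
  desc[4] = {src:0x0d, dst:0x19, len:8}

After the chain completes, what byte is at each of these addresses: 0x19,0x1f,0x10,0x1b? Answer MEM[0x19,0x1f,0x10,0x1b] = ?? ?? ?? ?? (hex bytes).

MEM[0x19,0x1f,0x10,0x1b] = 23 a3 f9 96

  after D0: wrote 2B at 0x23 = eaea
  after D1: wrote 2B at 0x12 = 52a3
  after D2: wrote 5B at 0x1a = 2d52a3022a
  after D3: wrote 3B at 0x07 = a3022a
  after D4: wrote 8B at 0x19 = 23a596f96052a362
query mem[0x19]=0x23, mem[0x1f]=0xa3, mem[0x10]=0xf9, mem[0x1b]=0x96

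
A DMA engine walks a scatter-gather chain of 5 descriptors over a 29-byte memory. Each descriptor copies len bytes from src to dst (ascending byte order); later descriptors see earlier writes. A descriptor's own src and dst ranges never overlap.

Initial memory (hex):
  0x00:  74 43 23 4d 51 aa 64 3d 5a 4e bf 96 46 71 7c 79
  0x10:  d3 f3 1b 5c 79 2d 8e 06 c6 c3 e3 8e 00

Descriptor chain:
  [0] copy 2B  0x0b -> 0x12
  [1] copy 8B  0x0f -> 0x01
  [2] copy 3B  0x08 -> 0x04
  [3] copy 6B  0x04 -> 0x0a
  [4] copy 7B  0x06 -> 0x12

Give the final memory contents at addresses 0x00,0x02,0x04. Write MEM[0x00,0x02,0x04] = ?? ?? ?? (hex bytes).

#0 dst[0x12+2] := {0x96,0x46}
#1 dst[0x01+8] := {0x79,0xd3,0xf3,0x96,0x46,0x79,0x2d,0x8e}
#2 dst[0x04+3] := {0x8e,0x4e,0xbf}
#3 dst[0x0a+6] := {0x8e,0x4e,0xbf,0x2d,0x8e,0x4e}
#4 dst[0x12+7] := {0xbf,0x2d,0x8e,0x4e,0x8e,0x4e,0xbf}
query mem[0x00]=0x74, mem[0x02]=0xd3, mem[0x04]=0x8e

MEM[0x00,0x02,0x04] = 74 d3 8e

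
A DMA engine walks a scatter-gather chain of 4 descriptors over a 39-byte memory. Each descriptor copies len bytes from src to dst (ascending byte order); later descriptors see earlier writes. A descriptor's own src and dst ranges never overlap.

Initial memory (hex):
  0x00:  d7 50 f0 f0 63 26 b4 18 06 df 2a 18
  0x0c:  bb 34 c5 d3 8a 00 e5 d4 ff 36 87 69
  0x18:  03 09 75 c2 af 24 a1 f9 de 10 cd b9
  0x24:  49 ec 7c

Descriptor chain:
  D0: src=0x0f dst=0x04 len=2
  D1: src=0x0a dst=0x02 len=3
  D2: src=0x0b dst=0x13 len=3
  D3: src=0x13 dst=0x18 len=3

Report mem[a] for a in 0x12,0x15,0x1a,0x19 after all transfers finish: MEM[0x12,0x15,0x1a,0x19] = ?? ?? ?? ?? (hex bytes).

MEM[0x12,0x15,0x1a,0x19] = e5 34 34 bb

#0 dst[0x04+2] := {0xd3,0x8a}
#1 dst[0x02+3] := {0x2a,0x18,0xbb}
#2 dst[0x13+3] := {0x18,0xbb,0x34}
#3 dst[0x18+3] := {0x18,0xbb,0x34}
query mem[0x12]=0xe5, mem[0x15]=0x34, mem[0x1a]=0x34, mem[0x19]=0xbb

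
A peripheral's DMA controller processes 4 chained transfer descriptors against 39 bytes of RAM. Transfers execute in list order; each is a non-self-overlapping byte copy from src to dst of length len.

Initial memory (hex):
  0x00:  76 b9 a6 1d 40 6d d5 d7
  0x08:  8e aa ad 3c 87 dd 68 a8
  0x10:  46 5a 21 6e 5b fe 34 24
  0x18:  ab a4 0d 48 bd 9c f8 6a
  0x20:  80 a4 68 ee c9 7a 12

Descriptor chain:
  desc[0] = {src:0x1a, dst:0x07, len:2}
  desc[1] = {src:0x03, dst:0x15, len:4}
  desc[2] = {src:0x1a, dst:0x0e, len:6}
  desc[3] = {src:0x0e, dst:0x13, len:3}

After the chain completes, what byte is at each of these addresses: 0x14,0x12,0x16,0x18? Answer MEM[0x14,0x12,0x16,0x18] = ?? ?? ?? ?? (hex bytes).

[0] 0x1a->0x07 len=2 : 0d 48
[1] 0x03->0x15 len=4 : 1d 40 6d d5
[2] 0x1a->0x0e len=6 : 0d 48 bd 9c f8 6a
[3] 0x0e->0x13 len=3 : 0d 48 bd
query mem[0x14]=0x48, mem[0x12]=0xf8, mem[0x16]=0x40, mem[0x18]=0xd5

MEM[0x14,0x12,0x16,0x18] = 48 f8 40 d5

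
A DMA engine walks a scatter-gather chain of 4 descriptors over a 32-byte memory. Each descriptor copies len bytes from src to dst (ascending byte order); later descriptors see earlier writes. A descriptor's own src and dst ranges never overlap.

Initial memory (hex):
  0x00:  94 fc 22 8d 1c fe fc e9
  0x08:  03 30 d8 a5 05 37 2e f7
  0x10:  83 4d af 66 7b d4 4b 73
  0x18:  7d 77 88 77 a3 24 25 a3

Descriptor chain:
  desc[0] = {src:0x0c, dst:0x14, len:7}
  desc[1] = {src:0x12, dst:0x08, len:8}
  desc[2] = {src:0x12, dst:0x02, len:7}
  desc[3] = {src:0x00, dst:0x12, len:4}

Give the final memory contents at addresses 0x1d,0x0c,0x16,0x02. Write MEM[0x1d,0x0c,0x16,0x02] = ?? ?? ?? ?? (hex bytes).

#0 dst[0x14+7] := {0x05,0x37,0x2e,0xf7,0x83,0x4d,0xaf}
#1 dst[0x08+8] := {0xaf,0x66,0x05,0x37,0x2e,0xf7,0x83,0x4d}
#2 dst[0x02+7] := {0xaf,0x66,0x05,0x37,0x2e,0xf7,0x83}
#3 dst[0x12+4] := {0x94,0xfc,0xaf,0x66}
query mem[0x1d]=0x24, mem[0x0c]=0x2e, mem[0x16]=0x2e, mem[0x02]=0xaf

MEM[0x1d,0x0c,0x16,0x02] = 24 2e 2e af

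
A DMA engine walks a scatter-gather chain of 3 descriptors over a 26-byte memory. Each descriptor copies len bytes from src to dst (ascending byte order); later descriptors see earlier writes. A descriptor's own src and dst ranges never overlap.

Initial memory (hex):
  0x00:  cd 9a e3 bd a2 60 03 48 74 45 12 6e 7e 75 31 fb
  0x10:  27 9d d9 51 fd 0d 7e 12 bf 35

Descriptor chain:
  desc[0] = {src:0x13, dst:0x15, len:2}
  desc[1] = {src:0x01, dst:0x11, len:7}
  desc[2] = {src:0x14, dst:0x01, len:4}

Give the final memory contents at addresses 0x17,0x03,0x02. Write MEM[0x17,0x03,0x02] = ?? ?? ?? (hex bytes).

MEM[0x17,0x03,0x02] = 48 03 60

  after D0: wrote 2B at 0x15 = 51fd
  after D1: wrote 7B at 0x11 = 9ae3bda2600348
  after D2: wrote 4B at 0x01 = a2600348
query mem[0x17]=0x48, mem[0x03]=0x03, mem[0x02]=0x60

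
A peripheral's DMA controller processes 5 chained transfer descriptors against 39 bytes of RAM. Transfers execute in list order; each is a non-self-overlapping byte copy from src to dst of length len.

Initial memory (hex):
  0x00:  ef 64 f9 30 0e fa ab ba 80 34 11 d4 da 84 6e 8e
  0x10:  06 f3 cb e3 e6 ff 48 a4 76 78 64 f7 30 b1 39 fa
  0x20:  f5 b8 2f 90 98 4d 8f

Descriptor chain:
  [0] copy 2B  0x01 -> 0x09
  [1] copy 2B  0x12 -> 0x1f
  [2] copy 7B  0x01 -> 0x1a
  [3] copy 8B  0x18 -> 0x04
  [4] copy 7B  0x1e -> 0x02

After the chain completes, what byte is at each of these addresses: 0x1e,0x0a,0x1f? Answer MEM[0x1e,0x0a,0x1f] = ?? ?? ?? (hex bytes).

MEM[0x1e,0x0a,0x1f] = fa fa ab

D0: mem[0x09..0x0a] <- [64 f9]
D1: mem[0x1f..0x20] <- [cb e3]
D2: mem[0x1a..0x20] <- [64 f9 30 0e fa ab ba]
D3: mem[0x04..0x0b] <- [76 78 64 f9 30 0e fa ab]
D4: mem[0x02..0x08] <- [fa ab ba b8 2f 90 98]
query mem[0x1e]=0xfa, mem[0x0a]=0xfa, mem[0x1f]=0xab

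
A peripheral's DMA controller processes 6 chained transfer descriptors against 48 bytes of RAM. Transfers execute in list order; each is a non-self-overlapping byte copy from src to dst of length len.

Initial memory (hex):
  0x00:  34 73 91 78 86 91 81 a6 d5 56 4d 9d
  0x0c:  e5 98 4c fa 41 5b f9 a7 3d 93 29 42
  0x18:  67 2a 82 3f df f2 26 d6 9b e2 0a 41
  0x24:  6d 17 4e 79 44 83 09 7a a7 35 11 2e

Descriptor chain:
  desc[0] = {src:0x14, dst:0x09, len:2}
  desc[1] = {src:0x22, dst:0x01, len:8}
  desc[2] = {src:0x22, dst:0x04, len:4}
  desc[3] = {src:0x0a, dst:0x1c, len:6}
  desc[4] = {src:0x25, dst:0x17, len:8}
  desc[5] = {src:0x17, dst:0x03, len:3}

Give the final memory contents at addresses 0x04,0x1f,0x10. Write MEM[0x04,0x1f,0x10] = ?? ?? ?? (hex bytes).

#0 dst[0x09+2] := {0x3d,0x93}
#1 dst[0x01+8] := {0x0a,0x41,0x6d,0x17,0x4e,0x79,0x44,0x83}
#2 dst[0x04+4] := {0x0a,0x41,0x6d,0x17}
#3 dst[0x1c+6] := {0x93,0x9d,0xe5,0x98,0x4c,0xfa}
#4 dst[0x17+8] := {0x17,0x4e,0x79,0x44,0x83,0x09,0x7a,0xa7}
#5 dst[0x03+3] := {0x17,0x4e,0x79}
query mem[0x04]=0x4e, mem[0x1f]=0x98, mem[0x10]=0x41

MEM[0x04,0x1f,0x10] = 4e 98 41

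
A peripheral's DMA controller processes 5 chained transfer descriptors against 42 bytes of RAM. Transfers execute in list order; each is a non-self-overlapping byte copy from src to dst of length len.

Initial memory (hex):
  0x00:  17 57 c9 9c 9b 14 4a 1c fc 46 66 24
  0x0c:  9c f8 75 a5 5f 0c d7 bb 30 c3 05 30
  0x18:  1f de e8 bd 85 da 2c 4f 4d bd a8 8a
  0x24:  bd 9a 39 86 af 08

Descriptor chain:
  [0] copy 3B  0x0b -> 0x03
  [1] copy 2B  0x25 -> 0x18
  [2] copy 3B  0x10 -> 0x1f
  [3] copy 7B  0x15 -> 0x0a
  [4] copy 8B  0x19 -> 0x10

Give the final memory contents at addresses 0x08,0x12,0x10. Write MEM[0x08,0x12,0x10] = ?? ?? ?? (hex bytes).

  after D0: wrote 3B at 0x03 = 249cf8
  after D1: wrote 2B at 0x18 = 9a39
  after D2: wrote 3B at 0x1f = 5f0cd7
  after D3: wrote 7B at 0x0a = c305309a39e8bd
  after D4: wrote 8B at 0x10 = 39e8bd85da2c5f0c
query mem[0x08]=0xfc, mem[0x12]=0xbd, mem[0x10]=0x39

MEM[0x08,0x12,0x10] = fc bd 39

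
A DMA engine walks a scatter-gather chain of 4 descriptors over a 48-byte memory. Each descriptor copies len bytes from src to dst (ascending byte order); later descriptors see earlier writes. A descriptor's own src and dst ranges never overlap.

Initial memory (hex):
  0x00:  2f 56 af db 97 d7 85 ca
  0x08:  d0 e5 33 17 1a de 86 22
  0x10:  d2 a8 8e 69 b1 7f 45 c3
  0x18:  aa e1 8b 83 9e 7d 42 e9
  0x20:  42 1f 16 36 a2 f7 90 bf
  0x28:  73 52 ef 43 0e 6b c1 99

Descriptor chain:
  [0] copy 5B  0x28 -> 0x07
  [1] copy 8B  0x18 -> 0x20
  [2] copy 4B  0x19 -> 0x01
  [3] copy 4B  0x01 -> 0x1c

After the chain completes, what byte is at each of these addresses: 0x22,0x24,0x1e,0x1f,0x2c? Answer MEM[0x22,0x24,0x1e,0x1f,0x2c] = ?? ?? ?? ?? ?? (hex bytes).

MEM[0x22,0x24,0x1e,0x1f,0x2c] = 8b 9e 83 9e 0e

  after D0: wrote 5B at 0x07 = 7352ef430e
  after D1: wrote 8B at 0x20 = aae18b839e7d42e9
  after D2: wrote 4B at 0x01 = e18b839e
  after D3: wrote 4B at 0x1c = e18b839e
query mem[0x22]=0x8b, mem[0x24]=0x9e, mem[0x1e]=0x83, mem[0x1f]=0x9e, mem[0x2c]=0x0e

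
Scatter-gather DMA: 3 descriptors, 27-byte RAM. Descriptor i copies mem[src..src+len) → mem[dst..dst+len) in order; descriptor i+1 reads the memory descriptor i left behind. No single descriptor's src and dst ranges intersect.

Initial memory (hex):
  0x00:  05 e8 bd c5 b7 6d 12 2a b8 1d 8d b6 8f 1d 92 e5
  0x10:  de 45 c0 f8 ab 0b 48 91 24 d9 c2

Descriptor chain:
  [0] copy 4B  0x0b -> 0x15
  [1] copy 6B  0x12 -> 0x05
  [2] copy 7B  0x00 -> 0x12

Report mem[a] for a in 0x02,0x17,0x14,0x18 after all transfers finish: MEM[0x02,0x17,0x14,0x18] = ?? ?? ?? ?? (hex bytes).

[0] 0x0b->0x15 len=4 : b6 8f 1d 92
[1] 0x12->0x05 len=6 : c0 f8 ab b6 8f 1d
[2] 0x00->0x12 len=7 : 05 e8 bd c5 b7 c0 f8
query mem[0x02]=0xbd, mem[0x17]=0xc0, mem[0x14]=0xbd, mem[0x18]=0xf8

MEM[0x02,0x17,0x14,0x18] = bd c0 bd f8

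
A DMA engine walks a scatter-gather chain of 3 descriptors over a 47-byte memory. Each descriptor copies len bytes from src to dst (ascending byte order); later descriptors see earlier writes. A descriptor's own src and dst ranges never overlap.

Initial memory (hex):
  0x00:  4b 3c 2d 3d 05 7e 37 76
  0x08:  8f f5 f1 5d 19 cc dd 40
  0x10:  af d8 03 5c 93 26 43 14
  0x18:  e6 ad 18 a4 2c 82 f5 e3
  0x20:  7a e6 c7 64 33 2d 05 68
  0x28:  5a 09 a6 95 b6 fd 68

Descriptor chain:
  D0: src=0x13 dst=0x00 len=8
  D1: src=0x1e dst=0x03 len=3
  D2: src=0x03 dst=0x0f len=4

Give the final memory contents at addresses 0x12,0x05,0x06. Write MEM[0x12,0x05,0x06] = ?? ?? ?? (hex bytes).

  after D0: wrote 8B at 0x00 = 5c93264314e6ad18
  after D1: wrote 3B at 0x03 = f5e37a
  after D2: wrote 4B at 0x0f = f5e37aad
query mem[0x12]=0xad, mem[0x05]=0x7a, mem[0x06]=0xad

MEM[0x12,0x05,0x06] = ad 7a ad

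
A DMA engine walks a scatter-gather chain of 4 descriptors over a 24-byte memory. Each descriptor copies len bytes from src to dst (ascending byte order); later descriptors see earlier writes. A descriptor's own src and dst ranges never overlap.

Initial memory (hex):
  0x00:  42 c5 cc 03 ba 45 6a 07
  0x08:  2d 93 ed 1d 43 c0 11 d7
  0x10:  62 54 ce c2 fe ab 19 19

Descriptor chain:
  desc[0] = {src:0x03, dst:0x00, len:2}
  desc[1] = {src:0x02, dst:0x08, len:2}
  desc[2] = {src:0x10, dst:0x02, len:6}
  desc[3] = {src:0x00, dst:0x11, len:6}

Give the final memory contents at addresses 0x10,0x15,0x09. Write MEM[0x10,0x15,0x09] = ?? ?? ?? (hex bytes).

#0 dst[0x00+2] := {0x03,0xba}
#1 dst[0x08+2] := {0xcc,0x03}
#2 dst[0x02+6] := {0x62,0x54,0xce,0xc2,0xfe,0xab}
#3 dst[0x11+6] := {0x03,0xba,0x62,0x54,0xce,0xc2}
query mem[0x10]=0x62, mem[0x15]=0xce, mem[0x09]=0x03

MEM[0x10,0x15,0x09] = 62 ce 03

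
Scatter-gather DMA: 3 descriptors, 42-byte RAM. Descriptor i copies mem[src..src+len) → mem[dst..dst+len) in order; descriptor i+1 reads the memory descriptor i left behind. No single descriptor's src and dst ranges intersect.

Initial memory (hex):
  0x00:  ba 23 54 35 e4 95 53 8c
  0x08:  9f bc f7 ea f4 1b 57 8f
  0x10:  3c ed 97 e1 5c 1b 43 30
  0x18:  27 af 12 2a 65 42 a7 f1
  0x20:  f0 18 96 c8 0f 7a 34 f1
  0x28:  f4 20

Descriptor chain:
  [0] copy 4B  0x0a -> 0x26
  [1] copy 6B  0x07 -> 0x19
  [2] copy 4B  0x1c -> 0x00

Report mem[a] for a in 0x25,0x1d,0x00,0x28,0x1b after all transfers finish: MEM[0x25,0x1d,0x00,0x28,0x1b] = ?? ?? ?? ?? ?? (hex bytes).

MEM[0x25,0x1d,0x00,0x28,0x1b] = 7a ea f7 f4 bc

#0 dst[0x26+4] := {0xf7,0xea,0xf4,0x1b}
#1 dst[0x19+6] := {0x8c,0x9f,0xbc,0xf7,0xea,0xf4}
#2 dst[0x00+4] := {0xf7,0xea,0xf4,0xf1}
query mem[0x25]=0x7a, mem[0x1d]=0xea, mem[0x00]=0xf7, mem[0x28]=0xf4, mem[0x1b]=0xbc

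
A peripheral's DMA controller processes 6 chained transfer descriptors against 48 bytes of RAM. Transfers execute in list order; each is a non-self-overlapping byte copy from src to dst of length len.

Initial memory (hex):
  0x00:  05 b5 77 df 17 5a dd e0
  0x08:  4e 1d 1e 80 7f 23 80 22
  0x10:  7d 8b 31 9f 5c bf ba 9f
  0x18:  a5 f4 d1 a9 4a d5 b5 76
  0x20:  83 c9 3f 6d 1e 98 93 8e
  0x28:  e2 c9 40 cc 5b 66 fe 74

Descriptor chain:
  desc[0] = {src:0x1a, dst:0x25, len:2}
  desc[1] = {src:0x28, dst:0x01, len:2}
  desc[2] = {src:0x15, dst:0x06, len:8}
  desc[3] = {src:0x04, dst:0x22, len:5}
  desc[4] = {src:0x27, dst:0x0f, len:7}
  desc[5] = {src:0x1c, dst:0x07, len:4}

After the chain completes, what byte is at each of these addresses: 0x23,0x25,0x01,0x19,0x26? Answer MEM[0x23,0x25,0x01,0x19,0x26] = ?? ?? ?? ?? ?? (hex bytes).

#0 dst[0x25+2] := {0xd1,0xa9}
#1 dst[0x01+2] := {0xe2,0xc9}
#2 dst[0x06+8] := {0xbf,0xba,0x9f,0xa5,0xf4,0xd1,0xa9,0x4a}
#3 dst[0x22+5] := {0x17,0x5a,0xbf,0xba,0x9f}
#4 dst[0x0f+7] := {0x8e,0xe2,0xc9,0x40,0xcc,0x5b,0x66}
#5 dst[0x07+4] := {0x4a,0xd5,0xb5,0x76}
query mem[0x23]=0x5a, mem[0x25]=0xba, mem[0x01]=0xe2, mem[0x19]=0xf4, mem[0x26]=0x9f

MEM[0x23,0x25,0x01,0x19,0x26] = 5a ba e2 f4 9f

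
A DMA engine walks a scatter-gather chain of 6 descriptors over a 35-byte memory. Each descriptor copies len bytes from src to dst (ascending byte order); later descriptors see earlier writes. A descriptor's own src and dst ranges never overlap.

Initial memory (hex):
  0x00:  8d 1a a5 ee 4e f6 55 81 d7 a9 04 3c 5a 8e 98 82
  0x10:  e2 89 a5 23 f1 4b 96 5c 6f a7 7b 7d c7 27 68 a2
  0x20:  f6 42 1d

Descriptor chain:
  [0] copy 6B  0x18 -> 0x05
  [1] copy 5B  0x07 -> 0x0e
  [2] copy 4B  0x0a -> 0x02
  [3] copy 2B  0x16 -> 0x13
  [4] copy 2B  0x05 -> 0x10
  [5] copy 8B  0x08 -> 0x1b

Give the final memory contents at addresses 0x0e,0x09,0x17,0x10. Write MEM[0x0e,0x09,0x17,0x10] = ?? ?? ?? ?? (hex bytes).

[0] 0x18->0x05 len=6 : 6f a7 7b 7d c7 27
[1] 0x07->0x0e len=5 : 7b 7d c7 27 3c
[2] 0x0a->0x02 len=4 : 27 3c 5a 8e
[3] 0x16->0x13 len=2 : 96 5c
[4] 0x05->0x10 len=2 : 8e a7
[5] 0x08->0x1b len=8 : 7d c7 27 3c 5a 8e 7b 7d
query mem[0x0e]=0x7b, mem[0x09]=0xc7, mem[0x17]=0x5c, mem[0x10]=0x8e

MEM[0x0e,0x09,0x17,0x10] = 7b c7 5c 8e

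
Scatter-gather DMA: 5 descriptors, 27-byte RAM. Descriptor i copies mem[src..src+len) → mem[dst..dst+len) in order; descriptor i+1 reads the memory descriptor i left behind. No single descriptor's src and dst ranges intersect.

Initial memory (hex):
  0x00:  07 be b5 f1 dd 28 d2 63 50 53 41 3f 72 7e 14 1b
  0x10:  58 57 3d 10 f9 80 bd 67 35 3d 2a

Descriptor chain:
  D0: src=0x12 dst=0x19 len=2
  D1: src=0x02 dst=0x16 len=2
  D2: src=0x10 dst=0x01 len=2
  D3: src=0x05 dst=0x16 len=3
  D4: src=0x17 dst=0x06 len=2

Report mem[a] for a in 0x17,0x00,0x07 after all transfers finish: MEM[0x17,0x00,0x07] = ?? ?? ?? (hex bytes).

#0 dst[0x19+2] := {0x3d,0x10}
#1 dst[0x16+2] := {0xb5,0xf1}
#2 dst[0x01+2] := {0x58,0x57}
#3 dst[0x16+3] := {0x28,0xd2,0x63}
#4 dst[0x06+2] := {0xd2,0x63}
query mem[0x17]=0xd2, mem[0x00]=0x07, mem[0x07]=0x63

MEM[0x17,0x00,0x07] = d2 07 63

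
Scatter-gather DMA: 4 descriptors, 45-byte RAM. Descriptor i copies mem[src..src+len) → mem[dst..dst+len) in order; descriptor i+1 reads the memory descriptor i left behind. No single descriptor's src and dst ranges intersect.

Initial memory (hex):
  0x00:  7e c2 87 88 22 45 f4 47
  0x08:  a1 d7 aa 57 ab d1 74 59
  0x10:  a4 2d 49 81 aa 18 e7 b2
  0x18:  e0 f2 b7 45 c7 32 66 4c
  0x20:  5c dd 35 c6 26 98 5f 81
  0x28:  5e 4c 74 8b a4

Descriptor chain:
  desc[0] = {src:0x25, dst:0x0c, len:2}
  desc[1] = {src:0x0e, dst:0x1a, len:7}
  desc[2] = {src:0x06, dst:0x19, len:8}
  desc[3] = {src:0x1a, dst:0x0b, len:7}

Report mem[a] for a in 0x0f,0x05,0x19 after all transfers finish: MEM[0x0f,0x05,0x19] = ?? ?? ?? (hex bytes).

MEM[0x0f,0x05,0x19] = 57 45 f4

  after D0: wrote 2B at 0x0c = 985f
  after D1: wrote 7B at 0x1a = 7459a42d4981aa
  after D2: wrote 8B at 0x19 = f447a1d7aa57985f
  after D3: wrote 7B at 0x0b = 47a1d7aa57985f
query mem[0x0f]=0x57, mem[0x05]=0x45, mem[0x19]=0xf4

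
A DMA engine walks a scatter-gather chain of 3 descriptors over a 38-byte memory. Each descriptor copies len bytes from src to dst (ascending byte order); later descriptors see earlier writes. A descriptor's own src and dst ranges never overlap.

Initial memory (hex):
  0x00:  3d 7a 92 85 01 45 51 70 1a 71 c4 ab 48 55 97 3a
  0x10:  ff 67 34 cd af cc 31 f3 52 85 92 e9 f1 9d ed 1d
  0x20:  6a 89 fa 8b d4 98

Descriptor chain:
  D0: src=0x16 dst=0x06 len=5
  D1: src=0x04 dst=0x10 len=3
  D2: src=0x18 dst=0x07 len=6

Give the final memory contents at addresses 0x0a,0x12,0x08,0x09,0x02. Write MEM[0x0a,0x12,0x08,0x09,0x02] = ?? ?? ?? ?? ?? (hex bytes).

MEM[0x0a,0x12,0x08,0x09,0x02] = e9 31 85 92 92

D0: mem[0x06..0x0a] <- [31 f3 52 85 92]
D1: mem[0x10..0x12] <- [01 45 31]
D2: mem[0x07..0x0c] <- [52 85 92 e9 f1 9d]
query mem[0x0a]=0xe9, mem[0x12]=0x31, mem[0x08]=0x85, mem[0x09]=0x92, mem[0x02]=0x92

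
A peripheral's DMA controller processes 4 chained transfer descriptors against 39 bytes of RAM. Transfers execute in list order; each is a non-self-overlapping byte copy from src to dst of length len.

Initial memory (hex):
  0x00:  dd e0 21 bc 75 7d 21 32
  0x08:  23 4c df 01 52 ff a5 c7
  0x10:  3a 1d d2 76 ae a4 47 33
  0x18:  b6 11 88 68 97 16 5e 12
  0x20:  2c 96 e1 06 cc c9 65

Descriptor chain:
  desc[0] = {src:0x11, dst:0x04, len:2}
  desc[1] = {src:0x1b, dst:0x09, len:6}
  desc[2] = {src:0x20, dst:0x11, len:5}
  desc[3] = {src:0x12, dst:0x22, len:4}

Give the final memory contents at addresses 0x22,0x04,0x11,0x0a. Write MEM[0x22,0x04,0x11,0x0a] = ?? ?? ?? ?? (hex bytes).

MEM[0x22,0x04,0x11,0x0a] = 96 1d 2c 97

[0] 0x11->0x04 len=2 : 1d d2
[1] 0x1b->0x09 len=6 : 68 97 16 5e 12 2c
[2] 0x20->0x11 len=5 : 2c 96 e1 06 cc
[3] 0x12->0x22 len=4 : 96 e1 06 cc
query mem[0x22]=0x96, mem[0x04]=0x1d, mem[0x11]=0x2c, mem[0x0a]=0x97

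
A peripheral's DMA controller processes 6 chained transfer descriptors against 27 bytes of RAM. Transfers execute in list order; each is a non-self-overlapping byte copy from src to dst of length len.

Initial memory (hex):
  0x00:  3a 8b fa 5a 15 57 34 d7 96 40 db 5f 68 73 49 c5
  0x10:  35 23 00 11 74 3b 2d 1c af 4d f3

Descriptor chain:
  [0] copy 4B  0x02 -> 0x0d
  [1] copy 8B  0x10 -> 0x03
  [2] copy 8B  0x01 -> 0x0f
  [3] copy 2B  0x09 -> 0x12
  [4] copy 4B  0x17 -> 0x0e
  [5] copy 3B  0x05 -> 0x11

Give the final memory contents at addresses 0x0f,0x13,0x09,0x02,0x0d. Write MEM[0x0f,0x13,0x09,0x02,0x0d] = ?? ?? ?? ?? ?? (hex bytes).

MEM[0x0f,0x13,0x09,0x02,0x0d] = af 74 2d fa fa

  after D0: wrote 4B at 0x0d = fa5a1557
  after D1: wrote 8B at 0x03 = 57230011743b2d1c
  after D2: wrote 8B at 0x0f = 8bfa57230011743b
  after D3: wrote 2B at 0x12 = 2d1c
  after D4: wrote 4B at 0x0e = 1caf4df3
  after D5: wrote 3B at 0x11 = 001174
query mem[0x0f]=0xaf, mem[0x13]=0x74, mem[0x09]=0x2d, mem[0x02]=0xfa, mem[0x0d]=0xfa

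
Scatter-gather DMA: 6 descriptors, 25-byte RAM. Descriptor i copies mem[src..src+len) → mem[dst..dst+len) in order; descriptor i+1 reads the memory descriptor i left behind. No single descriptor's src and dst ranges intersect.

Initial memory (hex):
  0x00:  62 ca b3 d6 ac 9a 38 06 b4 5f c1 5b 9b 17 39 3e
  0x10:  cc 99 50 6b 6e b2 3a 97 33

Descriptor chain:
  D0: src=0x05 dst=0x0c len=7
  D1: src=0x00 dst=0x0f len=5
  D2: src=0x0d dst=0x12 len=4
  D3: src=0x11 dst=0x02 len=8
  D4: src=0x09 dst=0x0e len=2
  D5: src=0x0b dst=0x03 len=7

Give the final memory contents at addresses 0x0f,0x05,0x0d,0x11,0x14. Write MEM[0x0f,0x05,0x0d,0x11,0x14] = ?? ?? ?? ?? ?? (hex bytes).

D0: mem[0x0c..0x12] <- [9a 38 06 b4 5f c1 5b]
D1: mem[0x0f..0x13] <- [62 ca b3 d6 ac]
D2: mem[0x12..0x15] <- [38 06 62 ca]
D3: mem[0x02..0x09] <- [b3 38 06 62 ca 3a 97 33]
D4: mem[0x0e..0x0f] <- [33 c1]
D5: mem[0x03..0x09] <- [5b 9a 38 33 c1 ca b3]
query mem[0x0f]=0xc1, mem[0x05]=0x38, mem[0x0d]=0x38, mem[0x11]=0xb3, mem[0x14]=0x62

MEM[0x0f,0x05,0x0d,0x11,0x14] = c1 38 38 b3 62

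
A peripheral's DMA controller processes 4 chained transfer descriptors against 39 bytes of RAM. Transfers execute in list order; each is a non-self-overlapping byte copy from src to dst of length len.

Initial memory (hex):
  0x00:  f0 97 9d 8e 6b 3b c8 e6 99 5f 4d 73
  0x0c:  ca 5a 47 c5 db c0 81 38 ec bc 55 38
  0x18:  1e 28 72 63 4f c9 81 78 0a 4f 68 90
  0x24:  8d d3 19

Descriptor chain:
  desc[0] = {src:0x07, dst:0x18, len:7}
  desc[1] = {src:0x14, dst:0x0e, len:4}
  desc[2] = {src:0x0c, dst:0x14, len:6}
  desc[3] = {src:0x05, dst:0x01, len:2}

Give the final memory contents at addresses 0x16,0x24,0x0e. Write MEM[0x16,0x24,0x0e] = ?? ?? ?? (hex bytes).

[0] 0x07->0x18 len=7 : e6 99 5f 4d 73 ca 5a
[1] 0x14->0x0e len=4 : ec bc 55 38
[2] 0x0c->0x14 len=6 : ca 5a ec bc 55 38
[3] 0x05->0x01 len=2 : 3b c8
query mem[0x16]=0xec, mem[0x24]=0x8d, mem[0x0e]=0xec

MEM[0x16,0x24,0x0e] = ec 8d ec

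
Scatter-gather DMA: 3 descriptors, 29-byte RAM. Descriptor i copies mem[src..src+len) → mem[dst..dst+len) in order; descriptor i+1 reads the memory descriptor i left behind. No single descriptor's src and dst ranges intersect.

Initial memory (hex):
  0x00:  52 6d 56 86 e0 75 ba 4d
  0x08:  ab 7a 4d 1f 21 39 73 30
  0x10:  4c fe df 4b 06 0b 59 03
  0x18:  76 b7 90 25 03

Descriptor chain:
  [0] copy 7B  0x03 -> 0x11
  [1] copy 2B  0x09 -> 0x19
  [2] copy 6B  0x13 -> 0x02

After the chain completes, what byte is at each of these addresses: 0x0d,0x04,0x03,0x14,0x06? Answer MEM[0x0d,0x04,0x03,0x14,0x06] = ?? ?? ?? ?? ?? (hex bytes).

MEM[0x0d,0x04,0x03,0x14,0x06] = 39 4d ba ba 7a

#0 dst[0x11+7] := {0x86,0xe0,0x75,0xba,0x4d,0xab,0x7a}
#1 dst[0x19+2] := {0x7a,0x4d}
#2 dst[0x02+6] := {0x75,0xba,0x4d,0xab,0x7a,0x76}
query mem[0x0d]=0x39, mem[0x04]=0x4d, mem[0x03]=0xba, mem[0x14]=0xba, mem[0x06]=0x7a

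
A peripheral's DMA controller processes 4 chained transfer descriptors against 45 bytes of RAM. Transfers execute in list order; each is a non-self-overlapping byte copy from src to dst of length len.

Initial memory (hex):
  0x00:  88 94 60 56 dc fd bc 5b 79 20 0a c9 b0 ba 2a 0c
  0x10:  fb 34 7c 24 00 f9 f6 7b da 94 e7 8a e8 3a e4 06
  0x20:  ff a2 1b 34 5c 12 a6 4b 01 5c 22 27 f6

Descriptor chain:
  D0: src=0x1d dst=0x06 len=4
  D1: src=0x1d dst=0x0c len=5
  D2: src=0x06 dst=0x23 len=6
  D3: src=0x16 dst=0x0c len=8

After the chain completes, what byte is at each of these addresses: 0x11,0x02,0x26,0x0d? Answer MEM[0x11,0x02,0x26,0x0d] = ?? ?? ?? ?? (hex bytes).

#0 dst[0x06+4] := {0x3a,0xe4,0x06,0xff}
#1 dst[0x0c+5] := {0x3a,0xe4,0x06,0xff,0xa2}
#2 dst[0x23+6] := {0x3a,0xe4,0x06,0xff,0x0a,0xc9}
#3 dst[0x0c+8] := {0xf6,0x7b,0xda,0x94,0xe7,0x8a,0xe8,0x3a}
query mem[0x11]=0x8a, mem[0x02]=0x60, mem[0x26]=0xff, mem[0x0d]=0x7b

MEM[0x11,0x02,0x26,0x0d] = 8a 60 ff 7b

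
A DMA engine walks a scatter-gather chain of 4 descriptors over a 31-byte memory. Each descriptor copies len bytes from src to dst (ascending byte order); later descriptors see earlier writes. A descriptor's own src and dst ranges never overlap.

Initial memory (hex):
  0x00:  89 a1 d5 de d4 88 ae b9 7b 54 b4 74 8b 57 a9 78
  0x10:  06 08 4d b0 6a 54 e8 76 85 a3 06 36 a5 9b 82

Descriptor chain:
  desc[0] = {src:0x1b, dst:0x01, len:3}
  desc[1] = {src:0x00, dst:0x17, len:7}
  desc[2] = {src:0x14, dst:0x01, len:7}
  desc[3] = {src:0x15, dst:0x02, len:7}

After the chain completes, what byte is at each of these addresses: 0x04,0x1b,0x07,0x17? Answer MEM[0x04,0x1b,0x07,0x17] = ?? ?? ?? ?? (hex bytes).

MEM[0x04,0x1b,0x07,0x17] = 89 d4 9b 89

#0 dst[0x01+3] := {0x36,0xa5,0x9b}
#1 dst[0x17+7] := {0x89,0x36,0xa5,0x9b,0xd4,0x88,0xae}
#2 dst[0x01+7] := {0x6a,0x54,0xe8,0x89,0x36,0xa5,0x9b}
#3 dst[0x02+7] := {0x54,0xe8,0x89,0x36,0xa5,0x9b,0xd4}
query mem[0x04]=0x89, mem[0x1b]=0xd4, mem[0x07]=0x9b, mem[0x17]=0x89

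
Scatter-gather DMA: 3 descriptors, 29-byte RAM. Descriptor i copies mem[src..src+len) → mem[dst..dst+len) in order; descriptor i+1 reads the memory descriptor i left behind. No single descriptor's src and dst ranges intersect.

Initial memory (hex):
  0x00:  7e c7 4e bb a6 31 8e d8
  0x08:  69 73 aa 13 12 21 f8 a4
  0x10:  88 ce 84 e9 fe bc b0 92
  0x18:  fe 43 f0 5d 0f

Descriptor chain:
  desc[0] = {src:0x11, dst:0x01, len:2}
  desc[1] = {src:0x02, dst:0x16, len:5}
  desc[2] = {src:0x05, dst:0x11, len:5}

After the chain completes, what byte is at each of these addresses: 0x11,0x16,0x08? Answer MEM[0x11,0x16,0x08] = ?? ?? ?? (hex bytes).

#0 dst[0x01+2] := {0xce,0x84}
#1 dst[0x16+5] := {0x84,0xbb,0xa6,0x31,0x8e}
#2 dst[0x11+5] := {0x31,0x8e,0xd8,0x69,0x73}
query mem[0x11]=0x31, mem[0x16]=0x84, mem[0x08]=0x69

MEM[0x11,0x16,0x08] = 31 84 69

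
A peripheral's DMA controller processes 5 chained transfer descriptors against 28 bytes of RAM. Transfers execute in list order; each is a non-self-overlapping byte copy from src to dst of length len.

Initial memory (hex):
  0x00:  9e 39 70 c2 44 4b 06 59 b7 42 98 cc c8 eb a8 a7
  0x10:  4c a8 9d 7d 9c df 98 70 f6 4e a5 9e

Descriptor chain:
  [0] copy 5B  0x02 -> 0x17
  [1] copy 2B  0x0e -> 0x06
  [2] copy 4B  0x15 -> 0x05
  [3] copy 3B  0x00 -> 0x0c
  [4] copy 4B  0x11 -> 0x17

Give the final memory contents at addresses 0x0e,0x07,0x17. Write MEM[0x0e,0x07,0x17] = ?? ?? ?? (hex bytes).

[0] 0x02->0x17 len=5 : 70 c2 44 4b 06
[1] 0x0e->0x06 len=2 : a8 a7
[2] 0x15->0x05 len=4 : df 98 70 c2
[3] 0x00->0x0c len=3 : 9e 39 70
[4] 0x11->0x17 len=4 : a8 9d 7d 9c
query mem[0x0e]=0x70, mem[0x07]=0x70, mem[0x17]=0xa8

MEM[0x0e,0x07,0x17] = 70 70 a8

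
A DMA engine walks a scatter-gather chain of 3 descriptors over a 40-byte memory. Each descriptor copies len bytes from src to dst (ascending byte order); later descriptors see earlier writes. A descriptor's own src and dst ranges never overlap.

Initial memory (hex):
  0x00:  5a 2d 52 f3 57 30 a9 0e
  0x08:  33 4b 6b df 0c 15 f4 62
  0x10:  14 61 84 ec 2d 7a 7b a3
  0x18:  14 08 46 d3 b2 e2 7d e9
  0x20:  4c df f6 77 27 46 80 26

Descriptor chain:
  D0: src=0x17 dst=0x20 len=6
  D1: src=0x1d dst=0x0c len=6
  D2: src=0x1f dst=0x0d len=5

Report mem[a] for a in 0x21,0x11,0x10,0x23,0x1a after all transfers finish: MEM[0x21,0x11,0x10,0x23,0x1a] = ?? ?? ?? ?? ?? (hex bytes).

MEM[0x21,0x11,0x10,0x23,0x1a] = 14 46 08 46 46

#0 dst[0x20+6] := {0xa3,0x14,0x08,0x46,0xd3,0xb2}
#1 dst[0x0c+6] := {0xe2,0x7d,0xe9,0xa3,0x14,0x08}
#2 dst[0x0d+5] := {0xe9,0xa3,0x14,0x08,0x46}
query mem[0x21]=0x14, mem[0x11]=0x46, mem[0x10]=0x08, mem[0x23]=0x46, mem[0x1a]=0x46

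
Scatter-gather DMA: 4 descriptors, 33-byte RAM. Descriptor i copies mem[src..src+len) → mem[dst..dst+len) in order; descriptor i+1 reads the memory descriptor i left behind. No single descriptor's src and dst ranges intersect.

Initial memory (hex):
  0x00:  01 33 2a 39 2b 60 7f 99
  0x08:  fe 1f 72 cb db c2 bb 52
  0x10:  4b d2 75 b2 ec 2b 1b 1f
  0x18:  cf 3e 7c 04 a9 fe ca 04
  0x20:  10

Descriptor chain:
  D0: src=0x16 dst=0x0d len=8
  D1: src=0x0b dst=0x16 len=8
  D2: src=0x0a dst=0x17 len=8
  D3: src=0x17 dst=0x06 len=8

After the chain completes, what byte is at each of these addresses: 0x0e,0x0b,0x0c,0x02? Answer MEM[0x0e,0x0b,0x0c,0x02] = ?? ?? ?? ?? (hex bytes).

MEM[0x0e,0x0b,0x0c,0x02] = 1f cf 3e 2a

D0: mem[0x0d..0x14] <- [1b 1f cf 3e 7c 04 a9 fe]
D1: mem[0x16..0x1d] <- [cb db 1b 1f cf 3e 7c 04]
D2: mem[0x17..0x1e] <- [72 cb db 1b 1f cf 3e 7c]
D3: mem[0x06..0x0d] <- [72 cb db 1b 1f cf 3e 7c]
query mem[0x0e]=0x1f, mem[0x0b]=0xcf, mem[0x0c]=0x3e, mem[0x02]=0x2a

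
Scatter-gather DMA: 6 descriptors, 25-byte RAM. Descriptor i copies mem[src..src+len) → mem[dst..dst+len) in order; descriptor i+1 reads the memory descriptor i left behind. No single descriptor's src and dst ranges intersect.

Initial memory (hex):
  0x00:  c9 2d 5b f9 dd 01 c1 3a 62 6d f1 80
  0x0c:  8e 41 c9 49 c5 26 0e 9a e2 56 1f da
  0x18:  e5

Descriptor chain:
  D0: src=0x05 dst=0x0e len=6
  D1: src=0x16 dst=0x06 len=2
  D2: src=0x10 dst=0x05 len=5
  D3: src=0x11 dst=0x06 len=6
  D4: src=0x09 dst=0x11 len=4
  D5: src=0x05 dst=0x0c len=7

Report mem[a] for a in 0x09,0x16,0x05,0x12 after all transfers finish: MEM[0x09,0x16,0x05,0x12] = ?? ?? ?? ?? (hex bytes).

MEM[0x09,0x16,0x05,0x12] = e2 1f 3a 1f

[0] 0x05->0x0e len=6 : 01 c1 3a 62 6d f1
[1] 0x16->0x06 len=2 : 1f da
[2] 0x10->0x05 len=5 : 3a 62 6d f1 e2
[3] 0x11->0x06 len=6 : 62 6d f1 e2 56 1f
[4] 0x09->0x11 len=4 : e2 56 1f 8e
[5] 0x05->0x0c len=7 : 3a 62 6d f1 e2 56 1f
query mem[0x09]=0xe2, mem[0x16]=0x1f, mem[0x05]=0x3a, mem[0x12]=0x1f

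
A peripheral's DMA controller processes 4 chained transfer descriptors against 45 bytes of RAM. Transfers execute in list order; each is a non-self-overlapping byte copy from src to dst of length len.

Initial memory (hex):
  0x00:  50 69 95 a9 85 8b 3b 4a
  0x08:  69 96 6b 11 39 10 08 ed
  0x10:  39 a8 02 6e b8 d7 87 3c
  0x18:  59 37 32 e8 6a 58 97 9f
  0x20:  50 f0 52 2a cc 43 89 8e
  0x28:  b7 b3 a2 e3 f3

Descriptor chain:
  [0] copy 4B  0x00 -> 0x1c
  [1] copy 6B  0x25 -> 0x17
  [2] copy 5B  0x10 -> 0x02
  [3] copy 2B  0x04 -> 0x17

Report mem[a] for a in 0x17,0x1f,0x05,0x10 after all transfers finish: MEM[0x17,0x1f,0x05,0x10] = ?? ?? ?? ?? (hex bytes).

MEM[0x17,0x1f,0x05,0x10] = 02 a9 6e 39

[0] 0x00->0x1c len=4 : 50 69 95 a9
[1] 0x25->0x17 len=6 : 43 89 8e b7 b3 a2
[2] 0x10->0x02 len=5 : 39 a8 02 6e b8
[3] 0x04->0x17 len=2 : 02 6e
query mem[0x17]=0x02, mem[0x1f]=0xa9, mem[0x05]=0x6e, mem[0x10]=0x39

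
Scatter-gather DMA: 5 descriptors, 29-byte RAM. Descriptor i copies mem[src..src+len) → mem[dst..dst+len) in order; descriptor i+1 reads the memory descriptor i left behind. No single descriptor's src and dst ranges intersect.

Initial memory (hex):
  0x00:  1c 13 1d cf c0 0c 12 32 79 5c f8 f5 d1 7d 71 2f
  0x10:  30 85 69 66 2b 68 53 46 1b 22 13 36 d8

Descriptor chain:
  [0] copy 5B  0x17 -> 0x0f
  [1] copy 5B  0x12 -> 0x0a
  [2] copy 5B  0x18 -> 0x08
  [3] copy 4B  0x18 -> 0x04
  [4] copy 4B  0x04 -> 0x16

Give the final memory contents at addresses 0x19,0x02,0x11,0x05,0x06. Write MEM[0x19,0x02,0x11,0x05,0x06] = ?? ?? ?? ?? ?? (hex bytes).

MEM[0x19,0x02,0x11,0x05,0x06] = 36 1d 22 22 13

  after D0: wrote 5B at 0x0f = 461b221336
  after D1: wrote 5B at 0x0a = 13362b6853
  after D2: wrote 5B at 0x08 = 1b221336d8
  after D3: wrote 4B at 0x04 = 1b221336
  after D4: wrote 4B at 0x16 = 1b221336
query mem[0x19]=0x36, mem[0x02]=0x1d, mem[0x11]=0x22, mem[0x05]=0x22, mem[0x06]=0x13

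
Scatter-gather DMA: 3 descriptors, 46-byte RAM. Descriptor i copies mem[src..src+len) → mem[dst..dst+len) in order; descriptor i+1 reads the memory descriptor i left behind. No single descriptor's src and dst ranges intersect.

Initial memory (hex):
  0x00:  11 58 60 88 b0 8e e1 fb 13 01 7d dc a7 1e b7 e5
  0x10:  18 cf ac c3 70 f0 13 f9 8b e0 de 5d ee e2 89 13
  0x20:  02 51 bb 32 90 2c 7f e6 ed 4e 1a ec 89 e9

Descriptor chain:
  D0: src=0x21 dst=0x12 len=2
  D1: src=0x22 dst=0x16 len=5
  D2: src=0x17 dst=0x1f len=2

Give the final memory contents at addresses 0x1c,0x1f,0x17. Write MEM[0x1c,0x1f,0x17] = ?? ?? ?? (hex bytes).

  after D0: wrote 2B at 0x12 = 51bb
  after D1: wrote 5B at 0x16 = bb32902c7f
  after D2: wrote 2B at 0x1f = 3290
query mem[0x1c]=0xee, mem[0x1f]=0x32, mem[0x17]=0x32

MEM[0x1c,0x1f,0x17] = ee 32 32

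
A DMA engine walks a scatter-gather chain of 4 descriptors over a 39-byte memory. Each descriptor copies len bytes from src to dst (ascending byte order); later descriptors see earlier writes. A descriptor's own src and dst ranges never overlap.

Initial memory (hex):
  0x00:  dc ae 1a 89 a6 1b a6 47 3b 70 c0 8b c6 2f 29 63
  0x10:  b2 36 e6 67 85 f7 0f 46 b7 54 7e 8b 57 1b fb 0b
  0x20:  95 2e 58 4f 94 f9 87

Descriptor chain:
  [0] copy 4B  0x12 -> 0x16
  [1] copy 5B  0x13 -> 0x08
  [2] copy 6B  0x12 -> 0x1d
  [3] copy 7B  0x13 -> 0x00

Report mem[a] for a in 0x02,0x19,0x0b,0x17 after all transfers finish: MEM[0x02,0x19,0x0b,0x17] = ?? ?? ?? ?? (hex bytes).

MEM[0x02,0x19,0x0b,0x17] = f7 f7 e6 67

[0] 0x12->0x16 len=4 : e6 67 85 f7
[1] 0x13->0x08 len=5 : 67 85 f7 e6 67
[2] 0x12->0x1d len=6 : e6 67 85 f7 e6 67
[3] 0x13->0x00 len=7 : 67 85 f7 e6 67 85 f7
query mem[0x02]=0xf7, mem[0x19]=0xf7, mem[0x0b]=0xe6, mem[0x17]=0x67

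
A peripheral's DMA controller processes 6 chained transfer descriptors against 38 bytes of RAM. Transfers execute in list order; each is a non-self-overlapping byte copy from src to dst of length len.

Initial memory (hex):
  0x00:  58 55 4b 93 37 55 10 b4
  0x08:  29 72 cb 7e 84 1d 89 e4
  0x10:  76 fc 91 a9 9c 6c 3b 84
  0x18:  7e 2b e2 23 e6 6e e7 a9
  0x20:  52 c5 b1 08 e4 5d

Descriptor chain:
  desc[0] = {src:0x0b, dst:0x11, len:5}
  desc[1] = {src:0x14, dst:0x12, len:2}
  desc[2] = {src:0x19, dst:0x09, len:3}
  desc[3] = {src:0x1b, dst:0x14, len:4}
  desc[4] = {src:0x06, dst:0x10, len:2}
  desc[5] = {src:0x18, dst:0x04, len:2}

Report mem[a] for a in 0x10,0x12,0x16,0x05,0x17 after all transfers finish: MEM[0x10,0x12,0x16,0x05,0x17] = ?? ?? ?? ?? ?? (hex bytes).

  after D0: wrote 5B at 0x11 = 7e841d89e4
  after D1: wrote 2B at 0x12 = 89e4
  after D2: wrote 3B at 0x09 = 2be223
  after D3: wrote 4B at 0x14 = 23e66ee7
  after D4: wrote 2B at 0x10 = 10b4
  after D5: wrote 2B at 0x04 = 7e2b
query mem[0x10]=0x10, mem[0x12]=0x89, mem[0x16]=0x6e, mem[0x05]=0x2b, mem[0x17]=0xe7

MEM[0x10,0x12,0x16,0x05,0x17] = 10 89 6e 2b e7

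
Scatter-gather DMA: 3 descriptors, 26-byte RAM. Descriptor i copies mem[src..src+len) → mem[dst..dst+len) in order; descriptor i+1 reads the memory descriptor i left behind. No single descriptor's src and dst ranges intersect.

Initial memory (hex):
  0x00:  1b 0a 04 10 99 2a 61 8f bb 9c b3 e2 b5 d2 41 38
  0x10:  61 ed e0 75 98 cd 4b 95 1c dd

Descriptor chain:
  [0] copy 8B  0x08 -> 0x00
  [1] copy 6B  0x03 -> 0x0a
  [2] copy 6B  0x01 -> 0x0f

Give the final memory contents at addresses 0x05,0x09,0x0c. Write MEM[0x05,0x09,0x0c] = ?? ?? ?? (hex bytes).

MEM[0x05,0x09,0x0c] = d2 9c d2

  after D0: wrote 8B at 0x00 = bb9cb3e2b5d24138
  after D1: wrote 6B at 0x0a = e2b5d24138bb
  after D2: wrote 6B at 0x0f = 9cb3e2b5d241
query mem[0x05]=0xd2, mem[0x09]=0x9c, mem[0x0c]=0xd2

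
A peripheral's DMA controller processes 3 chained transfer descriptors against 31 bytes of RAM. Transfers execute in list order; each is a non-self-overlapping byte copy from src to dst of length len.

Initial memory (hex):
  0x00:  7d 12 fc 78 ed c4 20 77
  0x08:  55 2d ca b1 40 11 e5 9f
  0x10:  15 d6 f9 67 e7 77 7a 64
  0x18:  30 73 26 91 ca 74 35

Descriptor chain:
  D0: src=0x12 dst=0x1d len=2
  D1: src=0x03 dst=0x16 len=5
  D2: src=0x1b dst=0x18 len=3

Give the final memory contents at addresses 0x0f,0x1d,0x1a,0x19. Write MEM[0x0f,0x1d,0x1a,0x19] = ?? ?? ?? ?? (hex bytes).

#0 dst[0x1d+2] := {0xf9,0x67}
#1 dst[0x16+5] := {0x78,0xed,0xc4,0x20,0x77}
#2 dst[0x18+3] := {0x91,0xca,0xf9}
query mem[0x0f]=0x9f, mem[0x1d]=0xf9, mem[0x1a]=0xf9, mem[0x19]=0xca

MEM[0x0f,0x1d,0x1a,0x19] = 9f f9 f9 ca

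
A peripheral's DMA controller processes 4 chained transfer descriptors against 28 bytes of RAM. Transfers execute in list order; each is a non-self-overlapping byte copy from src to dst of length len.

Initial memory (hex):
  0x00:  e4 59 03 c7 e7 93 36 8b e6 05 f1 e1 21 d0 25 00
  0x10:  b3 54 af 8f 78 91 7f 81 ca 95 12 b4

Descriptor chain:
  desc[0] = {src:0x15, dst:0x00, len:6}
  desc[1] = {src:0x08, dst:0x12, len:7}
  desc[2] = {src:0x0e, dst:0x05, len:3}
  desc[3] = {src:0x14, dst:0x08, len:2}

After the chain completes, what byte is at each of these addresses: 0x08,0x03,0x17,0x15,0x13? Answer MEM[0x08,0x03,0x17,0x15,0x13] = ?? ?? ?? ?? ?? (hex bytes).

D0: mem[0x00..0x05] <- [91 7f 81 ca 95 12]
D1: mem[0x12..0x18] <- [e6 05 f1 e1 21 d0 25]
D2: mem[0x05..0x07] <- [25 00 b3]
D3: mem[0x08..0x09] <- [f1 e1]
query mem[0x08]=0xf1, mem[0x03]=0xca, mem[0x17]=0xd0, mem[0x15]=0xe1, mem[0x13]=0x05

MEM[0x08,0x03,0x17,0x15,0x13] = f1 ca d0 e1 05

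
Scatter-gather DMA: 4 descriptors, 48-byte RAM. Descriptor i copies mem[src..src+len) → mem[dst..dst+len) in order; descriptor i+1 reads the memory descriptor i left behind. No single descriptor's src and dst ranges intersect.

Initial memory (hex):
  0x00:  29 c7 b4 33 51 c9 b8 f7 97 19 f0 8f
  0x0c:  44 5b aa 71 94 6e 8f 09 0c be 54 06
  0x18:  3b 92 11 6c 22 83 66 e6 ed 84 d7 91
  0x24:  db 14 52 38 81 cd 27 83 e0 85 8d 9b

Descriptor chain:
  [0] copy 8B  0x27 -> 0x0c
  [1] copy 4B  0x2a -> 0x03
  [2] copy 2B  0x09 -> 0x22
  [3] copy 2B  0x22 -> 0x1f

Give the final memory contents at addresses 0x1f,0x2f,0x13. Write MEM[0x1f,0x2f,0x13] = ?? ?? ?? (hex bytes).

MEM[0x1f,0x2f,0x13] = 19 9b 8d

[0] 0x27->0x0c len=8 : 38 81 cd 27 83 e0 85 8d
[1] 0x2a->0x03 len=4 : 27 83 e0 85
[2] 0x09->0x22 len=2 : 19 f0
[3] 0x22->0x1f len=2 : 19 f0
query mem[0x1f]=0x19, mem[0x2f]=0x9b, mem[0x13]=0x8d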